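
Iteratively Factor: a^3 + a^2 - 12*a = (a)*(a^2 + a - 12) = a*(a + 4)*(a - 3)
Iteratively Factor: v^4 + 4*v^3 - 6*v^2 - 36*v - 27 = (v - 3)*(v^3 + 7*v^2 + 15*v + 9) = (v - 3)*(v + 3)*(v^2 + 4*v + 3) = (v - 3)*(v + 1)*(v + 3)*(v + 3)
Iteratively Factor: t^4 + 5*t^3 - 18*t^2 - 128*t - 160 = (t - 5)*(t^3 + 10*t^2 + 32*t + 32) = (t - 5)*(t + 4)*(t^2 + 6*t + 8) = (t - 5)*(t + 4)^2*(t + 2)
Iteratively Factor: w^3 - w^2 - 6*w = (w + 2)*(w^2 - 3*w) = w*(w + 2)*(w - 3)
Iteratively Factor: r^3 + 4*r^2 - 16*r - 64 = (r - 4)*(r^2 + 8*r + 16) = (r - 4)*(r + 4)*(r + 4)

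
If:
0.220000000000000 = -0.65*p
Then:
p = -0.34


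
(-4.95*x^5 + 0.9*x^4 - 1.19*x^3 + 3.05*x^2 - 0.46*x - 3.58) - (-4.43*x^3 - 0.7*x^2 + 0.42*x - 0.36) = -4.95*x^5 + 0.9*x^4 + 3.24*x^3 + 3.75*x^2 - 0.88*x - 3.22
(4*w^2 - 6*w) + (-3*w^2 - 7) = w^2 - 6*w - 7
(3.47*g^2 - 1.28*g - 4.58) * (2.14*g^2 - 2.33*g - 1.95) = 7.4258*g^4 - 10.8243*g^3 - 13.5853*g^2 + 13.1674*g + 8.931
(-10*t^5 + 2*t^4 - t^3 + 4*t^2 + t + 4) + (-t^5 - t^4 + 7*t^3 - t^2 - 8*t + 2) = -11*t^5 + t^4 + 6*t^3 + 3*t^2 - 7*t + 6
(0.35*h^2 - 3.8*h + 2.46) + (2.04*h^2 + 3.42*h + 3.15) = 2.39*h^2 - 0.38*h + 5.61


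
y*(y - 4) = y^2 - 4*y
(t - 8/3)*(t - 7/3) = t^2 - 5*t + 56/9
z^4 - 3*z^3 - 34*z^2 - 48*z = z*(z - 8)*(z + 2)*(z + 3)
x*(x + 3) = x^2 + 3*x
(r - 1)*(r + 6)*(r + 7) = r^3 + 12*r^2 + 29*r - 42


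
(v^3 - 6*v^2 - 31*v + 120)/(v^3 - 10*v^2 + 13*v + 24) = (v + 5)/(v + 1)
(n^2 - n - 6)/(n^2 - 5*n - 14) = (n - 3)/(n - 7)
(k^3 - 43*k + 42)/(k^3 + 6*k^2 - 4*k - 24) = (k^3 - 43*k + 42)/(k^3 + 6*k^2 - 4*k - 24)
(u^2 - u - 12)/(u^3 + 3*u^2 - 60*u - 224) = (u^2 - u - 12)/(u^3 + 3*u^2 - 60*u - 224)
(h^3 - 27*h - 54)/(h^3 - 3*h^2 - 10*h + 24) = (h^2 - 3*h - 18)/(h^2 - 6*h + 8)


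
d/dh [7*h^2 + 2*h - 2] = 14*h + 2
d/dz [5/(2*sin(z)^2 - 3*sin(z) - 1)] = 5*(3 - 4*sin(z))*cos(z)/(3*sin(z) + cos(2*z))^2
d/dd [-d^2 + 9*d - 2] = 9 - 2*d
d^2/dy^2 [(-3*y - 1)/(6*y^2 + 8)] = 3*(-9*y^3 - 9*y^2 + 36*y + 4)/(27*y^6 + 108*y^4 + 144*y^2 + 64)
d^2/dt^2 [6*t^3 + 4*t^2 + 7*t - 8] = 36*t + 8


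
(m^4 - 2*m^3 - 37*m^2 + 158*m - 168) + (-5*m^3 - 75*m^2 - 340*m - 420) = m^4 - 7*m^3 - 112*m^2 - 182*m - 588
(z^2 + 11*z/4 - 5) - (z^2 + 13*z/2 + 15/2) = -15*z/4 - 25/2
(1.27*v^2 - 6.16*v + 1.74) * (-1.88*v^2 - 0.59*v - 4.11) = -2.3876*v^4 + 10.8315*v^3 - 4.8565*v^2 + 24.291*v - 7.1514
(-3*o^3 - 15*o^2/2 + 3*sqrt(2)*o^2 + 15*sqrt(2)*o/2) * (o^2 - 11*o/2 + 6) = -3*o^5 + 3*sqrt(2)*o^4 + 9*o^4 - 9*sqrt(2)*o^3 + 93*o^3/4 - 45*o^2 - 93*sqrt(2)*o^2/4 + 45*sqrt(2)*o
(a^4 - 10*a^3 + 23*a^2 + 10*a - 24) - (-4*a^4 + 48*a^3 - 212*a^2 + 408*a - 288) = 5*a^4 - 58*a^3 + 235*a^2 - 398*a + 264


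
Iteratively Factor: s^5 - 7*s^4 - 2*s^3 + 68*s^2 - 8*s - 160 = (s + 2)*(s^4 - 9*s^3 + 16*s^2 + 36*s - 80) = (s - 2)*(s + 2)*(s^3 - 7*s^2 + 2*s + 40) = (s - 4)*(s - 2)*(s + 2)*(s^2 - 3*s - 10) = (s - 4)*(s - 2)*(s + 2)^2*(s - 5)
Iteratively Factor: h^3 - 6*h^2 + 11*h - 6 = (h - 1)*(h^2 - 5*h + 6) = (h - 3)*(h - 1)*(h - 2)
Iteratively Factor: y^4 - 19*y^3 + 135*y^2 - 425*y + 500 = (y - 5)*(y^3 - 14*y^2 + 65*y - 100) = (y - 5)^2*(y^2 - 9*y + 20) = (y - 5)^2*(y - 4)*(y - 5)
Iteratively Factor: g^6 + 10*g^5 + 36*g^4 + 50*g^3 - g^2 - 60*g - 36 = (g - 1)*(g^5 + 11*g^4 + 47*g^3 + 97*g^2 + 96*g + 36) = (g - 1)*(g + 1)*(g^4 + 10*g^3 + 37*g^2 + 60*g + 36) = (g - 1)*(g + 1)*(g + 2)*(g^3 + 8*g^2 + 21*g + 18) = (g - 1)*(g + 1)*(g + 2)*(g + 3)*(g^2 + 5*g + 6) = (g - 1)*(g + 1)*(g + 2)^2*(g + 3)*(g + 3)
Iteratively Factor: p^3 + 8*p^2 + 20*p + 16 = (p + 4)*(p^2 + 4*p + 4) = (p + 2)*(p + 4)*(p + 2)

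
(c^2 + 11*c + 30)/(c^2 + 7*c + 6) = (c + 5)/(c + 1)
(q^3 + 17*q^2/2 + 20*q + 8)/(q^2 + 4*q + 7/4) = 2*(q^2 + 8*q + 16)/(2*q + 7)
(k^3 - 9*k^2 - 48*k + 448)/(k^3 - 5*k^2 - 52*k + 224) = (k - 8)/(k - 4)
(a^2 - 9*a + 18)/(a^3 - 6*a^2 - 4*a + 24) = (a - 3)/(a^2 - 4)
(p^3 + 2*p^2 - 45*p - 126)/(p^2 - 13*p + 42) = (p^2 + 9*p + 18)/(p - 6)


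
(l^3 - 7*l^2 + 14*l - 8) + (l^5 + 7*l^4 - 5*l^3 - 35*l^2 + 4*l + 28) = l^5 + 7*l^4 - 4*l^3 - 42*l^2 + 18*l + 20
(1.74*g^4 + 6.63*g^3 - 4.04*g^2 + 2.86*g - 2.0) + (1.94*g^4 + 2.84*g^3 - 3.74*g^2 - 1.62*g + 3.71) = 3.68*g^4 + 9.47*g^3 - 7.78*g^2 + 1.24*g + 1.71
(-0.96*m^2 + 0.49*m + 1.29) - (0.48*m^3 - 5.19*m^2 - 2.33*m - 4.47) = -0.48*m^3 + 4.23*m^2 + 2.82*m + 5.76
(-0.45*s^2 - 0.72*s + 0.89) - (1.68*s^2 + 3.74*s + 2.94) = -2.13*s^2 - 4.46*s - 2.05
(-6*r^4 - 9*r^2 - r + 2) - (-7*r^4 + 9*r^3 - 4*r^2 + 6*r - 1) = r^4 - 9*r^3 - 5*r^2 - 7*r + 3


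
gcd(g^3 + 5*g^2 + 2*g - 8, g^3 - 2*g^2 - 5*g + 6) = g^2 + g - 2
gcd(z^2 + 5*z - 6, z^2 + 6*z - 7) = z - 1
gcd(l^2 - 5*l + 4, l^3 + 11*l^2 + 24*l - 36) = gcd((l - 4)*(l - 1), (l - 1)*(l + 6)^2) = l - 1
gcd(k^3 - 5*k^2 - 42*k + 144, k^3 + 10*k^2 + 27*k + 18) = k + 6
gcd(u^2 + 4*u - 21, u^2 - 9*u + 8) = 1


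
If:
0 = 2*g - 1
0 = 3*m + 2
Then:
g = 1/2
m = -2/3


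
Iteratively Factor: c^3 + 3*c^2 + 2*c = (c)*(c^2 + 3*c + 2) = c*(c + 1)*(c + 2)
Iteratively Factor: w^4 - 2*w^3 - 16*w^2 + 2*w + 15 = (w - 5)*(w^3 + 3*w^2 - w - 3) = (w - 5)*(w + 3)*(w^2 - 1) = (w - 5)*(w + 1)*(w + 3)*(w - 1)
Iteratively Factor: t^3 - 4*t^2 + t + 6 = (t - 3)*(t^2 - t - 2) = (t - 3)*(t - 2)*(t + 1)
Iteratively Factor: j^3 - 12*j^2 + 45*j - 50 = (j - 5)*(j^2 - 7*j + 10) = (j - 5)*(j - 2)*(j - 5)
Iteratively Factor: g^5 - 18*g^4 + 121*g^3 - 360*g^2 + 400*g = (g)*(g^4 - 18*g^3 + 121*g^2 - 360*g + 400) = g*(g - 4)*(g^3 - 14*g^2 + 65*g - 100) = g*(g - 4)^2*(g^2 - 10*g + 25) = g*(g - 5)*(g - 4)^2*(g - 5)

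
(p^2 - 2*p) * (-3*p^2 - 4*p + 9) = -3*p^4 + 2*p^3 + 17*p^2 - 18*p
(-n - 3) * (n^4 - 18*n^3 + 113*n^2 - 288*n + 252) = -n^5 + 15*n^4 - 59*n^3 - 51*n^2 + 612*n - 756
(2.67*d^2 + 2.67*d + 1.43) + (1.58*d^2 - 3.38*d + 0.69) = 4.25*d^2 - 0.71*d + 2.12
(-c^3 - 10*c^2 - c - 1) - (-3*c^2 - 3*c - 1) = -c^3 - 7*c^2 + 2*c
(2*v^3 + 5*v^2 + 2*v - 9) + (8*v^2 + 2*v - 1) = 2*v^3 + 13*v^2 + 4*v - 10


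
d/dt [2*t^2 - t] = 4*t - 1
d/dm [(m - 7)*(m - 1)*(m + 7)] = 3*m^2 - 2*m - 49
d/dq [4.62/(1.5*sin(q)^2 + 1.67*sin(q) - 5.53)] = -(13.86*sin(q) + 7.7154)*cos(q)/(1.5*sin(q)^2 + 1.67*sin(q) - 5.53)^2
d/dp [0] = 0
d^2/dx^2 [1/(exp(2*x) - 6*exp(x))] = 2*((3 - 2*exp(x))*(exp(x) - 6) + 4*(exp(x) - 3)^2)*exp(-x)/(exp(x) - 6)^3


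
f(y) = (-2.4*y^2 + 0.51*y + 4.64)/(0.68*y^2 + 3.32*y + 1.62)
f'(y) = (0.51 - 4.8*y)/(0.68*y^2 + 3.32*y + 1.62) + (-1.36*y - 3.32)*(-2.4*y^2 + 0.51*y + 4.64)/(0.68*y^2 + 3.32*y + 1.62)^2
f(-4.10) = 67.35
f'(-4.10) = -306.71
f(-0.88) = -3.01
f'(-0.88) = -14.35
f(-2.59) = 5.29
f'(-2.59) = -5.80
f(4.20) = -1.29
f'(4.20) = -0.29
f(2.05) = -0.39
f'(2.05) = -0.62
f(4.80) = -1.45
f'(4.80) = -0.25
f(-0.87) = -3.16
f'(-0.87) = -15.17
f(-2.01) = 2.64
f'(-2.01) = -3.73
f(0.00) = 2.86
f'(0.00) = -5.56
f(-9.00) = -7.25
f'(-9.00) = -0.78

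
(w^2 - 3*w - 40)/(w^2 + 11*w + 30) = (w - 8)/(w + 6)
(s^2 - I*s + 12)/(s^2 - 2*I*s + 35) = (s^2 - I*s + 12)/(s^2 - 2*I*s + 35)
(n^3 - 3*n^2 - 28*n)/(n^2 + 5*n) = (n^2 - 3*n - 28)/(n + 5)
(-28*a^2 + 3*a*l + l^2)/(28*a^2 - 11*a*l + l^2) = (-7*a - l)/(7*a - l)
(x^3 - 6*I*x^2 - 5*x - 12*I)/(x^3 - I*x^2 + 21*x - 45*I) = (x^2 - 3*I*x + 4)/(x^2 + 2*I*x + 15)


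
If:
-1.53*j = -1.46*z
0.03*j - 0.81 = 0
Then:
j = 27.00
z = 28.29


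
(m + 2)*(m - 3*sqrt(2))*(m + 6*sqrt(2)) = m^3 + 2*m^2 + 3*sqrt(2)*m^2 - 36*m + 6*sqrt(2)*m - 72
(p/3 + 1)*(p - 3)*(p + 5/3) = p^3/3 + 5*p^2/9 - 3*p - 5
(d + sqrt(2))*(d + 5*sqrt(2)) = d^2 + 6*sqrt(2)*d + 10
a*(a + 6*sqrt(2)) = a^2 + 6*sqrt(2)*a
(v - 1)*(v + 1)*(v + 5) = v^3 + 5*v^2 - v - 5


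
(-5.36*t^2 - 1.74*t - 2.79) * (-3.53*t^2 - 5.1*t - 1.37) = 18.9208*t^4 + 33.4782*t^3 + 26.0659*t^2 + 16.6128*t + 3.8223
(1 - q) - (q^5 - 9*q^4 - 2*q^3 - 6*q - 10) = -q^5 + 9*q^4 + 2*q^3 + 5*q + 11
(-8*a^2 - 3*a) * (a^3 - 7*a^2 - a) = -8*a^5 + 53*a^4 + 29*a^3 + 3*a^2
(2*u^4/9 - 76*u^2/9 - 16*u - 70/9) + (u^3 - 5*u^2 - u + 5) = 2*u^4/9 + u^3 - 121*u^2/9 - 17*u - 25/9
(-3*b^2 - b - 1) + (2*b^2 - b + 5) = -b^2 - 2*b + 4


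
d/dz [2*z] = 2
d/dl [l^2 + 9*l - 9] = 2*l + 9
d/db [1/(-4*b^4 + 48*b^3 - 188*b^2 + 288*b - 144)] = (b^3 - 9*b^2 + 47*b/2 - 18)/(b^4 - 12*b^3 + 47*b^2 - 72*b + 36)^2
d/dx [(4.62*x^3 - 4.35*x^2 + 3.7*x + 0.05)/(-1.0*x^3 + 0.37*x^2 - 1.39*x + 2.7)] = (-2.6406*x^4 - 5.4436*x^3 + 42.2495*x^2 - 23.527*x + 10.0595)/(1.0*x^6 - 0.74*x^5 + 2.9169*x^4 - 6.4286*x^3 + 3.9301*x^2 - 7.506*x + 7.29)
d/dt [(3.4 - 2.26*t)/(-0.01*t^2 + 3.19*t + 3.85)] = (-0.0226*t^2 + 0.0679999999999996*t - 19.547)/(0.0001*t^4 - 0.0638*t^3 + 10.0991*t^2 + 24.563*t + 14.8225)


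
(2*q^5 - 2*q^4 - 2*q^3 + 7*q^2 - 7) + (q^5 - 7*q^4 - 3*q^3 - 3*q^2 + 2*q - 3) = 3*q^5 - 9*q^4 - 5*q^3 + 4*q^2 + 2*q - 10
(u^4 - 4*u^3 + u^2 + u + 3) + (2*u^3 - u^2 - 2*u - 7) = u^4 - 2*u^3 - u - 4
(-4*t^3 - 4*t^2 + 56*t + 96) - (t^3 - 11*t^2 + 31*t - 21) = -5*t^3 + 7*t^2 + 25*t + 117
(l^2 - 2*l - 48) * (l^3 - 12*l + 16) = l^5 - 2*l^4 - 60*l^3 + 40*l^2 + 544*l - 768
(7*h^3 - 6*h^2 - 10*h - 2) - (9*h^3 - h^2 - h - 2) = -2*h^3 - 5*h^2 - 9*h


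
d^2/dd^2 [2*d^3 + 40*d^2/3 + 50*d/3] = 12*d + 80/3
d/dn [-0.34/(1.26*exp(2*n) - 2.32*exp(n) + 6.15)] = (0.8568*exp(n) - 0.7888)*exp(n)/(1.26*exp(2*n) - 2.32*exp(n) + 6.15)^2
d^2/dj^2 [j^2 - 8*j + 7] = 2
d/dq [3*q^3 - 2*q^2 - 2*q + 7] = 9*q^2 - 4*q - 2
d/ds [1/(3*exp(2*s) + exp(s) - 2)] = (-6*exp(s) - 1)*exp(s)/(3*exp(2*s) + exp(s) - 2)^2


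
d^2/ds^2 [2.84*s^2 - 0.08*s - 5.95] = 5.68000000000000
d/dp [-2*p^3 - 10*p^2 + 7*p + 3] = -6*p^2 - 20*p + 7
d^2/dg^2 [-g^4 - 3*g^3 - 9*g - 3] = 6*g*(-2*g - 3)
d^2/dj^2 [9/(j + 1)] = 18/(j + 1)^3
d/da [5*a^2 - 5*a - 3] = 10*a - 5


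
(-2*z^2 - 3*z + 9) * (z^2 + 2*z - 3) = -2*z^4 - 7*z^3 + 9*z^2 + 27*z - 27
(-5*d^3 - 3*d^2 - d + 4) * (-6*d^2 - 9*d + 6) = 30*d^5 + 63*d^4 + 3*d^3 - 33*d^2 - 42*d + 24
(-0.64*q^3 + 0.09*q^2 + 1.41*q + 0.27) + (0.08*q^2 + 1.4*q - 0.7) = -0.64*q^3 + 0.17*q^2 + 2.81*q - 0.43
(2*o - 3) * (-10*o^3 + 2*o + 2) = -20*o^4 + 30*o^3 + 4*o^2 - 2*o - 6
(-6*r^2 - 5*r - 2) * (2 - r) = 6*r^3 - 7*r^2 - 8*r - 4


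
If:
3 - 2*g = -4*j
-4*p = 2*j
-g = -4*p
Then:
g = 3/4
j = -3/8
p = 3/16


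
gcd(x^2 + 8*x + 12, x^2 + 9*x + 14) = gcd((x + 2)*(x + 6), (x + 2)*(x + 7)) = x + 2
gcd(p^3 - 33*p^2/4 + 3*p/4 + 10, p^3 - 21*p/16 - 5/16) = p^2 - p/4 - 5/4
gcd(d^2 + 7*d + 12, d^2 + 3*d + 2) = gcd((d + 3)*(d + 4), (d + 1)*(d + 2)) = 1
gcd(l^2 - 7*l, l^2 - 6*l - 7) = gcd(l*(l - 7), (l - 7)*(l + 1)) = l - 7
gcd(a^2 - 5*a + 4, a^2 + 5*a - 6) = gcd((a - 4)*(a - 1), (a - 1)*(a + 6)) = a - 1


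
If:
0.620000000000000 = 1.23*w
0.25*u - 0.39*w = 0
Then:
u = 0.79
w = 0.50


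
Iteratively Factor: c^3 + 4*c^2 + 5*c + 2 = (c + 2)*(c^2 + 2*c + 1) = (c + 1)*(c + 2)*(c + 1)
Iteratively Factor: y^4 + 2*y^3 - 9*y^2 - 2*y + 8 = (y - 2)*(y^3 + 4*y^2 - y - 4) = (y - 2)*(y - 1)*(y^2 + 5*y + 4) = (y - 2)*(y - 1)*(y + 4)*(y + 1)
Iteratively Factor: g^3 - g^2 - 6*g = (g)*(g^2 - g - 6) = g*(g + 2)*(g - 3)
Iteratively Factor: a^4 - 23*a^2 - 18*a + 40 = (a - 5)*(a^3 + 5*a^2 + 2*a - 8) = (a - 5)*(a - 1)*(a^2 + 6*a + 8) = (a - 5)*(a - 1)*(a + 4)*(a + 2)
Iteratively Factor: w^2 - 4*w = (w - 4)*(w)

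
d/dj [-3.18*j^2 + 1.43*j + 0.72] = 1.43 - 6.36*j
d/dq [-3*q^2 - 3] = -6*q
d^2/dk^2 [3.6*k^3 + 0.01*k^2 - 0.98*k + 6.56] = 21.6*k + 0.02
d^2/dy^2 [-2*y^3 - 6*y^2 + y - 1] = -12*y - 12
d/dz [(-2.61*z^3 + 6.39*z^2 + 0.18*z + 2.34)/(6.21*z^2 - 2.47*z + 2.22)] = (-16.2081*z^4 + 12.8934*z^3 - 34.2837*z^2 - 0.691199999999998*z + 6.1794)/(38.5641*z^4 - 30.6774*z^3 + 33.6733*z^2 - 10.9668*z + 4.9284)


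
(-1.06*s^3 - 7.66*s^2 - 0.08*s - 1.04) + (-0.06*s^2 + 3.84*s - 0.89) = -1.06*s^3 - 7.72*s^2 + 3.76*s - 1.93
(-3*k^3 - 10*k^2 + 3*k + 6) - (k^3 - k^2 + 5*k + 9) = -4*k^3 - 9*k^2 - 2*k - 3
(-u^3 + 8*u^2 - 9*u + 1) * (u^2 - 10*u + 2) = -u^5 + 18*u^4 - 91*u^3 + 107*u^2 - 28*u + 2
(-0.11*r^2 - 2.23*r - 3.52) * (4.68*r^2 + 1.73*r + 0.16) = -0.5148*r^4 - 10.6267*r^3 - 20.3491*r^2 - 6.4464*r - 0.5632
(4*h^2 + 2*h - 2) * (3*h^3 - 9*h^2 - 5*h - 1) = 12*h^5 - 30*h^4 - 44*h^3 + 4*h^2 + 8*h + 2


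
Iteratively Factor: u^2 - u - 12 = (u + 3)*(u - 4)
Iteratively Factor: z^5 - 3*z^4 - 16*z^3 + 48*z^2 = (z)*(z^4 - 3*z^3 - 16*z^2 + 48*z) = z*(z - 4)*(z^3 + z^2 - 12*z) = z*(z - 4)*(z + 4)*(z^2 - 3*z) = z*(z - 4)*(z - 3)*(z + 4)*(z)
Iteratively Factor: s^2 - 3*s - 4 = (s + 1)*(s - 4)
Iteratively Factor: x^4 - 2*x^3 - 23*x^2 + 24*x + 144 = (x + 3)*(x^3 - 5*x^2 - 8*x + 48) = (x - 4)*(x + 3)*(x^2 - x - 12) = (x - 4)*(x + 3)^2*(x - 4)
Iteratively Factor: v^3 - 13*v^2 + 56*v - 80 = (v - 5)*(v^2 - 8*v + 16) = (v - 5)*(v - 4)*(v - 4)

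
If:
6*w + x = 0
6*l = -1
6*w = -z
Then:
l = -1/6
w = -z/6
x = z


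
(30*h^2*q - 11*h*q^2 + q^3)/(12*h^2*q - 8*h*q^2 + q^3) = (-5*h + q)/(-2*h + q)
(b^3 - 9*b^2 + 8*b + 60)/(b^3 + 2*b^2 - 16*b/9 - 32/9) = 9*(b^2 - 11*b + 30)/(9*b^2 - 16)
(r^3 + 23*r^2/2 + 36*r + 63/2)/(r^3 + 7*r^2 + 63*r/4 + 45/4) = 2*(r + 7)/(2*r + 5)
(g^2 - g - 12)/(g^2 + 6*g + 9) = (g - 4)/(g + 3)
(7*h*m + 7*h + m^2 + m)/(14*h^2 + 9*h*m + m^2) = (m + 1)/(2*h + m)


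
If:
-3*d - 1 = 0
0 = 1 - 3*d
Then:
No Solution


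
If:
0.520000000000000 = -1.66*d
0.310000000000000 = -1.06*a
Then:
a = -0.29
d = -0.31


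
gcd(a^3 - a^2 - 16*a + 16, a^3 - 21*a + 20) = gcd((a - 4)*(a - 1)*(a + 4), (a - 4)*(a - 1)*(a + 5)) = a^2 - 5*a + 4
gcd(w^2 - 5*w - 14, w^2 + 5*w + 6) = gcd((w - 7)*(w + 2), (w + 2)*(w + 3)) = w + 2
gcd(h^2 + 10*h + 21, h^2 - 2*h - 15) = h + 3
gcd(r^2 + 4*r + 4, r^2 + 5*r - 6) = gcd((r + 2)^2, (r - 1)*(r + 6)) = 1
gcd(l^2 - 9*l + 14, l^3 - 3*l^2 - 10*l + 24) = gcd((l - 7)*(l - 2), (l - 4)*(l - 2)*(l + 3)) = l - 2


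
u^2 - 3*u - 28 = (u - 7)*(u + 4)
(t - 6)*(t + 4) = t^2 - 2*t - 24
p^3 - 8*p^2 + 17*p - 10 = (p - 5)*(p - 2)*(p - 1)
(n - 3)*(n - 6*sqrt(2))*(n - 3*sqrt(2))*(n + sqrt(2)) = n^4 - 8*sqrt(2)*n^3 - 3*n^3 + 18*n^2 + 24*sqrt(2)*n^2 - 54*n + 36*sqrt(2)*n - 108*sqrt(2)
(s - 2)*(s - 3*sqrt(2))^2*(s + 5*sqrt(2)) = s^4 - 2*s^3 - sqrt(2)*s^3 - 42*s^2 + 2*sqrt(2)*s^2 + 84*s + 90*sqrt(2)*s - 180*sqrt(2)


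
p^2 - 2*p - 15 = (p - 5)*(p + 3)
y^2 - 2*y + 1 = (y - 1)^2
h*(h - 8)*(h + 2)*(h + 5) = h^4 - h^3 - 46*h^2 - 80*h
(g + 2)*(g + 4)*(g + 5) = g^3 + 11*g^2 + 38*g + 40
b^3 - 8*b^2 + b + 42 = (b - 7)*(b - 3)*(b + 2)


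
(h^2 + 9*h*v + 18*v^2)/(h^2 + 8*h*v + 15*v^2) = (h + 6*v)/(h + 5*v)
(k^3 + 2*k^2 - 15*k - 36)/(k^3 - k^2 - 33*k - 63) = (k - 4)/(k - 7)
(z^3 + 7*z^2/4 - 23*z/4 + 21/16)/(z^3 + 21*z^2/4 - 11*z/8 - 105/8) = (8*z^2 + 26*z - 7)/(2*(4*z^2 + 27*z + 35))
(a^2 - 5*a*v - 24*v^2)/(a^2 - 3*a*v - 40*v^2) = (a + 3*v)/(a + 5*v)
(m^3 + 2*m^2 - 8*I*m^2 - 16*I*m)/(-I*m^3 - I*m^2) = (I*m^2 + 2*m*(4 + I) + 16)/(m*(m + 1))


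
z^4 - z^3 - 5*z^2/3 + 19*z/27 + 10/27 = (z - 5/3)*(z - 2/3)*(z + 1/3)*(z + 1)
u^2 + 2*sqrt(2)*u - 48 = (u - 4*sqrt(2))*(u + 6*sqrt(2))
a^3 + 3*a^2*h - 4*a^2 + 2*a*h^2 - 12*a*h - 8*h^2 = (a - 4)*(a + h)*(a + 2*h)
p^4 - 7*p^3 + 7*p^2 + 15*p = p*(p - 5)*(p - 3)*(p + 1)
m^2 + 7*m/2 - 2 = (m - 1/2)*(m + 4)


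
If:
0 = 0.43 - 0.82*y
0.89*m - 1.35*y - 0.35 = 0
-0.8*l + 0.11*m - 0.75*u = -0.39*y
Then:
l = 0.419083995615237 - 0.9375*u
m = 1.19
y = 0.52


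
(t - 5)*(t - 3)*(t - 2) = t^3 - 10*t^2 + 31*t - 30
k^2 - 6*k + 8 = (k - 4)*(k - 2)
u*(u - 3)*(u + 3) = u^3 - 9*u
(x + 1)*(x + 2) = x^2 + 3*x + 2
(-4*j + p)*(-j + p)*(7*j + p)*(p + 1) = 28*j^3*p + 28*j^3 - 31*j^2*p^2 - 31*j^2*p + 2*j*p^3 + 2*j*p^2 + p^4 + p^3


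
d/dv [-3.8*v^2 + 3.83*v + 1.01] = 3.83 - 7.6*v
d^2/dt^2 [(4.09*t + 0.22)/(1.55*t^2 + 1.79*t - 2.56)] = ((3.1*t + 1.79)*(4.09*t + 0.22)*(6.2*t + 3.58) - (38.037*t + 15.3242)*(1.55*t^2 + 1.79*t - 2.56))/(1.55*t^2 + 1.79*t - 2.56)^3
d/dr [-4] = 0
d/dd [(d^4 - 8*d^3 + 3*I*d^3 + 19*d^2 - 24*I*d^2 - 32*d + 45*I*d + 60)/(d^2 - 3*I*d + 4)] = (2*d^5 + d^4*(-8 - 6*I) + d^3*(34 + 48*I) + d^2*(-136 - 66*I) + d*(32 - 192*I) - 128 + 360*I)/(d^4 - 6*I*d^3 - d^2 - 24*I*d + 16)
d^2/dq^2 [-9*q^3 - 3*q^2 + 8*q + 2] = -54*q - 6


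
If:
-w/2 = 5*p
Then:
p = -w/10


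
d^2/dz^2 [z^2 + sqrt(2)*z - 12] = 2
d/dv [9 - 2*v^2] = -4*v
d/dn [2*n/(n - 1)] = -2/(n - 1)^2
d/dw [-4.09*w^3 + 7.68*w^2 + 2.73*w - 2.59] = -12.27*w^2 + 15.36*w + 2.73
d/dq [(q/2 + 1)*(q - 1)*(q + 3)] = 3*q^2/2 + 4*q + 1/2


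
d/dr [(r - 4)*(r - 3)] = 2*r - 7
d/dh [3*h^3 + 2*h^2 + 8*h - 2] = 9*h^2 + 4*h + 8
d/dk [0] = 0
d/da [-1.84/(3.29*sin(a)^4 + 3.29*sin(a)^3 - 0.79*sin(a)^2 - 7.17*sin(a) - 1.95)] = (24.2144*sin(a)^3 + 18.1608*sin(a)^2 - 2.9072*sin(a) - 13.1928)*cos(a)/(-3.29*sin(a)^4 - 3.29*sin(a)^3 + 0.79*sin(a)^2 + 7.17*sin(a) + 1.95)^2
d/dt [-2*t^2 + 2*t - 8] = 2 - 4*t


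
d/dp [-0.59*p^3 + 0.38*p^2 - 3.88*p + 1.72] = -1.77*p^2 + 0.76*p - 3.88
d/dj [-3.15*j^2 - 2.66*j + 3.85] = -6.3*j - 2.66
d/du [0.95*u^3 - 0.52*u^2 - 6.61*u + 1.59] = 2.85*u^2 - 1.04*u - 6.61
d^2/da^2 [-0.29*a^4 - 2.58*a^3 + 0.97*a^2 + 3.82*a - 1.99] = -3.48*a^2 - 15.48*a + 1.94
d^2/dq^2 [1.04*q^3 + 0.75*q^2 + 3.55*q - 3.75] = 6.24*q + 1.5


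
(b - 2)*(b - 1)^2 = b^3 - 4*b^2 + 5*b - 2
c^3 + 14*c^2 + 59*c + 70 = (c + 2)*(c + 5)*(c + 7)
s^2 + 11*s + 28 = (s + 4)*(s + 7)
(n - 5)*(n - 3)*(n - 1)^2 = n^4 - 10*n^3 + 32*n^2 - 38*n + 15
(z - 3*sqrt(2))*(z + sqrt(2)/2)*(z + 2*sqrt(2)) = z^3 - sqrt(2)*z^2/2 - 13*z - 6*sqrt(2)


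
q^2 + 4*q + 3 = (q + 1)*(q + 3)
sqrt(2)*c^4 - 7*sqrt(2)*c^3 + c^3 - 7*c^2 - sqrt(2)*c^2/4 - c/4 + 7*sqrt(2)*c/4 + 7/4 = (c - 7)*(c - 1/2)*(c + 1/2)*(sqrt(2)*c + 1)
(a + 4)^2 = a^2 + 8*a + 16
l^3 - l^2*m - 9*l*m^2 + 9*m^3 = (l - 3*m)*(l - m)*(l + 3*m)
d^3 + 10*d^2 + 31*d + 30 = (d + 2)*(d + 3)*(d + 5)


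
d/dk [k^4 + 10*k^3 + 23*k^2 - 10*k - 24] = 4*k^3 + 30*k^2 + 46*k - 10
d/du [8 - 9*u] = -9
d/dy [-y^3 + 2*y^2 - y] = -3*y^2 + 4*y - 1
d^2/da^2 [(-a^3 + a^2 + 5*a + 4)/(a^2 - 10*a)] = 2*(-85*a^3 + 12*a^2 - 120*a + 400)/(a^3*(a^3 - 30*a^2 + 300*a - 1000))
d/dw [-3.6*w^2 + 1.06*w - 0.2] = 1.06 - 7.2*w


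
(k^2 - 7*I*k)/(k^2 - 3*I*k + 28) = k/(k + 4*I)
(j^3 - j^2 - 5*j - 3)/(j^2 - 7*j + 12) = (j^2 + 2*j + 1)/(j - 4)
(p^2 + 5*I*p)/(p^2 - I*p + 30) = p/(p - 6*I)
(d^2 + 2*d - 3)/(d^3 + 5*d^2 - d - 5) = (d + 3)/(d^2 + 6*d + 5)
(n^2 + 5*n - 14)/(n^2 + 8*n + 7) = (n - 2)/(n + 1)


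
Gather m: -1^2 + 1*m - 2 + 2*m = 3*m - 3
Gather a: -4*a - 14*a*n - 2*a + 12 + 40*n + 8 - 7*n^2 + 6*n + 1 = a*(-14*n - 6) - 7*n^2 + 46*n + 21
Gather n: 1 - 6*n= 1 - 6*n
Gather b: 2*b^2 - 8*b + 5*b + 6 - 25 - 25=2*b^2 - 3*b - 44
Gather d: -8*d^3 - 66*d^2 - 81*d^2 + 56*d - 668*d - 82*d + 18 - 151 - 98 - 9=-8*d^3 - 147*d^2 - 694*d - 240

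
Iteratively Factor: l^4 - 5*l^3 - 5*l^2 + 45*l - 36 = (l - 4)*(l^3 - l^2 - 9*l + 9) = (l - 4)*(l + 3)*(l^2 - 4*l + 3) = (l - 4)*(l - 3)*(l + 3)*(l - 1)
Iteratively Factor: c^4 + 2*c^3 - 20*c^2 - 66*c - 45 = (c + 3)*(c^3 - c^2 - 17*c - 15) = (c + 1)*(c + 3)*(c^2 - 2*c - 15) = (c + 1)*(c + 3)^2*(c - 5)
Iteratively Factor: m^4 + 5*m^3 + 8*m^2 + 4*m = (m + 2)*(m^3 + 3*m^2 + 2*m) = (m + 1)*(m + 2)*(m^2 + 2*m) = (m + 1)*(m + 2)^2*(m)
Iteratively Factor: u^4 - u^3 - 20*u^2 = (u)*(u^3 - u^2 - 20*u) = u*(u + 4)*(u^2 - 5*u) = u^2*(u + 4)*(u - 5)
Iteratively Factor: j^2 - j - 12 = (j - 4)*(j + 3)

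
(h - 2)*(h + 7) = h^2 + 5*h - 14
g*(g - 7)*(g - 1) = g^3 - 8*g^2 + 7*g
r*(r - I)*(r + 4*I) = r^3 + 3*I*r^2 + 4*r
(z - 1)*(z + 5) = z^2 + 4*z - 5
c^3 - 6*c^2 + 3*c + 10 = (c - 5)*(c - 2)*(c + 1)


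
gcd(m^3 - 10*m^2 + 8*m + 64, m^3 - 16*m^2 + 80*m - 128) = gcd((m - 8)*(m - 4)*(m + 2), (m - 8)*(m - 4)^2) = m^2 - 12*m + 32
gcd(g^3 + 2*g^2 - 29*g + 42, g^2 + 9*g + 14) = g + 7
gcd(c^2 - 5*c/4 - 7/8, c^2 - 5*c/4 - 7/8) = c^2 - 5*c/4 - 7/8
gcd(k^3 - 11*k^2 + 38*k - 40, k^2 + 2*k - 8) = k - 2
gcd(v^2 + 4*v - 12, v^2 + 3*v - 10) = v - 2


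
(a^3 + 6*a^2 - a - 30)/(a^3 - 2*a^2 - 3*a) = (-a^3 - 6*a^2 + a + 30)/(a*(-a^2 + 2*a + 3))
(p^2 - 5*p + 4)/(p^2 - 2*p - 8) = (p - 1)/(p + 2)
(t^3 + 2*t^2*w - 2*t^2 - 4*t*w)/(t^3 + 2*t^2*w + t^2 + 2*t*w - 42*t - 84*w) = t*(t - 2)/(t^2 + t - 42)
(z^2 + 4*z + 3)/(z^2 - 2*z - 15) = (z + 1)/(z - 5)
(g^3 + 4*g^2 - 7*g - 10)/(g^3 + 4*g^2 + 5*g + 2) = (g^2 + 3*g - 10)/(g^2 + 3*g + 2)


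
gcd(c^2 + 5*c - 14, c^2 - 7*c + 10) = c - 2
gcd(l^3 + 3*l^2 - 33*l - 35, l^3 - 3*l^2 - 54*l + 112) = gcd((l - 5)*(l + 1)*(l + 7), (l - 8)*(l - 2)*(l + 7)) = l + 7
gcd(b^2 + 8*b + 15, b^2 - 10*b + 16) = 1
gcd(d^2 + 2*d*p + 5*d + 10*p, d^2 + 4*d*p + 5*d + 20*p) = d + 5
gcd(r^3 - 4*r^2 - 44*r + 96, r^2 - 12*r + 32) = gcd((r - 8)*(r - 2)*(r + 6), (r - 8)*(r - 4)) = r - 8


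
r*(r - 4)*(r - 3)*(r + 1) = r^4 - 6*r^3 + 5*r^2 + 12*r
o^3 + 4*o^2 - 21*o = o*(o - 3)*(o + 7)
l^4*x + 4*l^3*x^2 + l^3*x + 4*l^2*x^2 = l^2*(l + 4*x)*(l*x + x)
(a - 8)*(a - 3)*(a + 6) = a^3 - 5*a^2 - 42*a + 144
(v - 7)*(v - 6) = v^2 - 13*v + 42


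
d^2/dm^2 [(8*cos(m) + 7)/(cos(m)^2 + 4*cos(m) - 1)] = 2*(-36*sin(m)^4*cos(m) + 2*sin(m)^4 + 61*sin(m)^2 + 97*cos(m)/2 - 45*cos(3*m)/2 + 2*cos(5*m) + 88)/(-sin(m)^2 + 4*cos(m))^3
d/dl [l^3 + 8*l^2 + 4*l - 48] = 3*l^2 + 16*l + 4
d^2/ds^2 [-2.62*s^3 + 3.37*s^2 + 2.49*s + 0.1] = 6.74 - 15.72*s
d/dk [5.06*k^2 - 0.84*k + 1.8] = 10.12*k - 0.84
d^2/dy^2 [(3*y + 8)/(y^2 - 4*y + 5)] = 2*((4 - 9*y)*(y^2 - 4*y + 5) + 4*(y - 2)^2*(3*y + 8))/(y^2 - 4*y + 5)^3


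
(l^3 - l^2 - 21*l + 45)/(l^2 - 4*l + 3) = (l^2 + 2*l - 15)/(l - 1)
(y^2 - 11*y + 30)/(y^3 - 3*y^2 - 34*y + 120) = (y - 6)/(y^2 + 2*y - 24)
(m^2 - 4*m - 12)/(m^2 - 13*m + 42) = (m + 2)/(m - 7)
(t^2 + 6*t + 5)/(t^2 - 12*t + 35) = (t^2 + 6*t + 5)/(t^2 - 12*t + 35)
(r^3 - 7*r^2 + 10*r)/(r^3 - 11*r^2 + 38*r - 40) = r/(r - 4)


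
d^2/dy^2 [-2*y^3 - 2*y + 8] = -12*y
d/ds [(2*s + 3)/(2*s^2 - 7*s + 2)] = (-4*s^2 - 12*s + 25)/(4*s^4 - 28*s^3 + 57*s^2 - 28*s + 4)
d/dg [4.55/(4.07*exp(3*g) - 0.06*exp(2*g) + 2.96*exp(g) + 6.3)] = (-55.5555*exp(2*g) + 0.546*exp(g) - 13.468)*exp(g)/(4.07*exp(3*g) - 0.06*exp(2*g) + 2.96*exp(g) + 6.3)^2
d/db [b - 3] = 1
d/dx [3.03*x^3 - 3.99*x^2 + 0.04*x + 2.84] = 9.09*x^2 - 7.98*x + 0.04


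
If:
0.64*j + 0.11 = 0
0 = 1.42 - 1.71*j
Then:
No Solution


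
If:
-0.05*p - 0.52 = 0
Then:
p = -10.40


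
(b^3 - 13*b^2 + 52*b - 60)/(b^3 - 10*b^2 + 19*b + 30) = (b - 2)/(b + 1)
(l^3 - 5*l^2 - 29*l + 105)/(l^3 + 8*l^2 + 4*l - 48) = (l^3 - 5*l^2 - 29*l + 105)/(l^3 + 8*l^2 + 4*l - 48)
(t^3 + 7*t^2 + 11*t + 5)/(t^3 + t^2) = 1 + 6/t + 5/t^2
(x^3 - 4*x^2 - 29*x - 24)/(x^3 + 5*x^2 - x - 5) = (x^2 - 5*x - 24)/(x^2 + 4*x - 5)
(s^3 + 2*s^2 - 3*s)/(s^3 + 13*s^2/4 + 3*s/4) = 4*(s - 1)/(4*s + 1)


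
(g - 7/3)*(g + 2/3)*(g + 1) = g^3 - 2*g^2/3 - 29*g/9 - 14/9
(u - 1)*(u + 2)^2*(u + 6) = u^4 + 9*u^3 + 18*u^2 - 4*u - 24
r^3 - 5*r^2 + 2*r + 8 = (r - 4)*(r - 2)*(r + 1)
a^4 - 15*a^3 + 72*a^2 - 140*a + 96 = (a - 8)*(a - 3)*(a - 2)^2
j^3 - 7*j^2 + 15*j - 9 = (j - 3)^2*(j - 1)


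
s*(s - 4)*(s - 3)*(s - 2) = s^4 - 9*s^3 + 26*s^2 - 24*s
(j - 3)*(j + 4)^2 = j^3 + 5*j^2 - 8*j - 48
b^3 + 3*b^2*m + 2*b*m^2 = b*(b + m)*(b + 2*m)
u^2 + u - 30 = (u - 5)*(u + 6)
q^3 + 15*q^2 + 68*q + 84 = (q + 2)*(q + 6)*(q + 7)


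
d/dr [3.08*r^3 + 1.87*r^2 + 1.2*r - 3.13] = 9.24*r^2 + 3.74*r + 1.2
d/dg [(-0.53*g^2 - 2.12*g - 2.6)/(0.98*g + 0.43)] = (-0.5194*g^2 - 0.4558*g + 1.6364)/(0.9604*g^2 + 0.8428*g + 0.1849)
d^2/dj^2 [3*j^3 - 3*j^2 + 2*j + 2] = 18*j - 6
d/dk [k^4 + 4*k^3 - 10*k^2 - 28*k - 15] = 4*k^3 + 12*k^2 - 20*k - 28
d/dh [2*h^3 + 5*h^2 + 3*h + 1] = 6*h^2 + 10*h + 3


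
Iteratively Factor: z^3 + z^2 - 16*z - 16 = (z - 4)*(z^2 + 5*z + 4) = (z - 4)*(z + 4)*(z + 1)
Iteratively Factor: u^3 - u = (u)*(u^2 - 1) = u*(u + 1)*(u - 1)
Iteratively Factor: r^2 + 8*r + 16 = (r + 4)*(r + 4)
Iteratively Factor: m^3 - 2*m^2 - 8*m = (m + 2)*(m^2 - 4*m) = m*(m + 2)*(m - 4)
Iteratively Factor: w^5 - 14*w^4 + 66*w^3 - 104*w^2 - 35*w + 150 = (w - 5)*(w^4 - 9*w^3 + 21*w^2 + w - 30) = (w - 5)*(w - 2)*(w^3 - 7*w^2 + 7*w + 15) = (w - 5)^2*(w - 2)*(w^2 - 2*w - 3) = (w - 5)^2*(w - 3)*(w - 2)*(w + 1)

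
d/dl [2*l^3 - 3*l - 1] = 6*l^2 - 3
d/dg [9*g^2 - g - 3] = 18*g - 1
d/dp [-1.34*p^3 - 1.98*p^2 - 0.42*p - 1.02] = -4.02*p^2 - 3.96*p - 0.42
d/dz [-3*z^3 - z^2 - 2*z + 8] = -9*z^2 - 2*z - 2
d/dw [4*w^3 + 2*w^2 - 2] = 4*w*(3*w + 1)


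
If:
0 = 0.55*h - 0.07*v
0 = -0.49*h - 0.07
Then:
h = -0.14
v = -1.12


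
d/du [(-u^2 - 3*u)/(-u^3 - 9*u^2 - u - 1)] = (-u*(u + 3)*(3*u^2 + 18*u + 1) + (2*u + 3)*(u^3 + 9*u^2 + u + 1))/(u^3 + 9*u^2 + u + 1)^2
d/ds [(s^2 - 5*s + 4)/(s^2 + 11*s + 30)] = 2*(8*s^2 + 26*s - 97)/(s^4 + 22*s^3 + 181*s^2 + 660*s + 900)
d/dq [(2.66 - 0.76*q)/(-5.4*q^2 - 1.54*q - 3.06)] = (-4.104*q^2 + 28.728*q + 6.422)/(29.16*q^4 + 16.632*q^3 + 35.4196*q^2 + 9.4248*q + 9.3636)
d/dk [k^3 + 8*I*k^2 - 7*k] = 3*k^2 + 16*I*k - 7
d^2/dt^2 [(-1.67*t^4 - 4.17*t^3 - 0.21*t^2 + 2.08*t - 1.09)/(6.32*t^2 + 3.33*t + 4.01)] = (-133.407616*t^6 - 210.876912*t^5 - 365.049642*t^4 - 62.9197779999996*t^3 - 885.635634*t^2 - 856.245462*t - 31.228996)/(252.435968*t^6 + 399.024576*t^5 + 690.752616*t^4 + 543.283173*t^3 + 438.278163*t^2 + 160.640199*t + 64.481201)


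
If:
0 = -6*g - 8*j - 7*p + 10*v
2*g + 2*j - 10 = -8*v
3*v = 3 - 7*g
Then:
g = 3/7 - 3*v/7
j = 32/7 - 25*v/7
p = 288*v/49 - 274/49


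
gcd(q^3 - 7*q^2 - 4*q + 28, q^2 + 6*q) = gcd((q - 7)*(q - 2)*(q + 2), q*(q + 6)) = 1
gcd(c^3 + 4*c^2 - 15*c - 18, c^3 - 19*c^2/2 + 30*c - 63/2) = c - 3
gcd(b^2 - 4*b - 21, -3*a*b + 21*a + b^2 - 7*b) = b - 7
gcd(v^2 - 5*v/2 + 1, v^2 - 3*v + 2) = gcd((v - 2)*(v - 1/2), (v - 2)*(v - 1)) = v - 2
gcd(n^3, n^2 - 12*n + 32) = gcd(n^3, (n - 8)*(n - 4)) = 1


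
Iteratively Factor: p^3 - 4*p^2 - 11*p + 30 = (p + 3)*(p^2 - 7*p + 10) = (p - 5)*(p + 3)*(p - 2)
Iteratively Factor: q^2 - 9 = (q - 3)*(q + 3)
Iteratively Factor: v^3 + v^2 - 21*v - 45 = (v + 3)*(v^2 - 2*v - 15) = (v + 3)^2*(v - 5)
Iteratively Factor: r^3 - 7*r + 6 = (r - 2)*(r^2 + 2*r - 3) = (r - 2)*(r + 3)*(r - 1)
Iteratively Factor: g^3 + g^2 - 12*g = (g)*(g^2 + g - 12) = g*(g - 3)*(g + 4)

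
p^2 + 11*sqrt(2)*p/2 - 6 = (p - sqrt(2)/2)*(p + 6*sqrt(2))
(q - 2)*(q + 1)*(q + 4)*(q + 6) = q^4 + 9*q^3 + 12*q^2 - 44*q - 48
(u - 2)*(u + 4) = u^2 + 2*u - 8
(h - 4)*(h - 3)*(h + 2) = h^3 - 5*h^2 - 2*h + 24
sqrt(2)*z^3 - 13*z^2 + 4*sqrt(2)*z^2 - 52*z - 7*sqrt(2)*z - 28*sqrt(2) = (z + 4)*(z - 7*sqrt(2))*(sqrt(2)*z + 1)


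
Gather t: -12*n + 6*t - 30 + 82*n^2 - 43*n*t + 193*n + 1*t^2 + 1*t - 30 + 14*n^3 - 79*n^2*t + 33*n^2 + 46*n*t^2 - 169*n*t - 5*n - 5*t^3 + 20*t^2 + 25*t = 14*n^3 + 115*n^2 + 176*n - 5*t^3 + t^2*(46*n + 21) + t*(-79*n^2 - 212*n + 32) - 60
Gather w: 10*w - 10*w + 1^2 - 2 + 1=0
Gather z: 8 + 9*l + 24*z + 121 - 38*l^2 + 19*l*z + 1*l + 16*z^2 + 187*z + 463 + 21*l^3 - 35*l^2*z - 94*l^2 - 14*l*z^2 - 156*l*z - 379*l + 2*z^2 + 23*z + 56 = 21*l^3 - 132*l^2 - 369*l + z^2*(18 - 14*l) + z*(-35*l^2 - 137*l + 234) + 648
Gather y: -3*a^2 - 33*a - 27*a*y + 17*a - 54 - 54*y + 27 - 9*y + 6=-3*a^2 - 16*a + y*(-27*a - 63) - 21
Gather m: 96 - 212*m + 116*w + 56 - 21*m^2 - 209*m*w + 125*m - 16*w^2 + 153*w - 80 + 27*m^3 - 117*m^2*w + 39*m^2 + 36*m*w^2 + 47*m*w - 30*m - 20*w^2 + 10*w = 27*m^3 + m^2*(18 - 117*w) + m*(36*w^2 - 162*w - 117) - 36*w^2 + 279*w + 72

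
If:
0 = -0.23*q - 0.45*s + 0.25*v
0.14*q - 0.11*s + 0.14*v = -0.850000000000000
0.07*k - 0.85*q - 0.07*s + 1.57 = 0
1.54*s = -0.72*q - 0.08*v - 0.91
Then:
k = -67.67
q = -3.83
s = 1.26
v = -1.25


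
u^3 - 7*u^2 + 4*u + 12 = (u - 6)*(u - 2)*(u + 1)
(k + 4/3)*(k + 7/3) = k^2 + 11*k/3 + 28/9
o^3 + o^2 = o^2*(o + 1)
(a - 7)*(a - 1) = a^2 - 8*a + 7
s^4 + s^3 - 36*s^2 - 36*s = s*(s - 6)*(s + 1)*(s + 6)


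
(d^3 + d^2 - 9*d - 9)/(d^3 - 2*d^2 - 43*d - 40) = (d^2 - 9)/(d^2 - 3*d - 40)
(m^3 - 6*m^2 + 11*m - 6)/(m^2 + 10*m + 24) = (m^3 - 6*m^2 + 11*m - 6)/(m^2 + 10*m + 24)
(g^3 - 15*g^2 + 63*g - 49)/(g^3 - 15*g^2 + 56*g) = (g^2 - 8*g + 7)/(g*(g - 8))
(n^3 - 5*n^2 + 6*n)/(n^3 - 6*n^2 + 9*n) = (n - 2)/(n - 3)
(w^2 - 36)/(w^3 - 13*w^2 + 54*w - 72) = (w + 6)/(w^2 - 7*w + 12)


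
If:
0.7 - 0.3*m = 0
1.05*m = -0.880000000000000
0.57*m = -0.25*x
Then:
No Solution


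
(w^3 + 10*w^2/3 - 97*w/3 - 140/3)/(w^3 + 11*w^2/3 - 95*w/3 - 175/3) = (3*w + 4)/(3*w + 5)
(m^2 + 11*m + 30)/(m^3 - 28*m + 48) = (m + 5)/(m^2 - 6*m + 8)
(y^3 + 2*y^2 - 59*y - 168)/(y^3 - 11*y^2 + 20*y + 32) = (y^2 + 10*y + 21)/(y^2 - 3*y - 4)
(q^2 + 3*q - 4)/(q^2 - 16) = (q - 1)/(q - 4)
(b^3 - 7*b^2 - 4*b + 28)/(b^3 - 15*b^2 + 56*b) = (b^2 - 4)/(b*(b - 8))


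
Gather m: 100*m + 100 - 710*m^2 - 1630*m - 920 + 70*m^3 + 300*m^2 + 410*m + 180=70*m^3 - 410*m^2 - 1120*m - 640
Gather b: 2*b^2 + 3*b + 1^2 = 2*b^2 + 3*b + 1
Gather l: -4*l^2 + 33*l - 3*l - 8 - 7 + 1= -4*l^2 + 30*l - 14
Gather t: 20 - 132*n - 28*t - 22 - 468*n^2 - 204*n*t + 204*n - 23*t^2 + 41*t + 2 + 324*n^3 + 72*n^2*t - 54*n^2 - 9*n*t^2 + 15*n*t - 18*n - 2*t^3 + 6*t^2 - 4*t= 324*n^3 - 522*n^2 + 54*n - 2*t^3 + t^2*(-9*n - 17) + t*(72*n^2 - 189*n + 9)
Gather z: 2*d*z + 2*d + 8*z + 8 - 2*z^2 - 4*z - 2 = 2*d - 2*z^2 + z*(2*d + 4) + 6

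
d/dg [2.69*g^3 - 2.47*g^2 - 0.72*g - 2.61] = 8.07*g^2 - 4.94*g - 0.72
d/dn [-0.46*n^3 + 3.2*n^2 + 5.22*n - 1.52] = -1.38*n^2 + 6.4*n + 5.22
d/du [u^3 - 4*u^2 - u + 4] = 3*u^2 - 8*u - 1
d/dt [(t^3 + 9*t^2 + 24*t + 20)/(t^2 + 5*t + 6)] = (t^2 + 6*t + 11)/(t^2 + 6*t + 9)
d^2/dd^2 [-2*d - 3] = 0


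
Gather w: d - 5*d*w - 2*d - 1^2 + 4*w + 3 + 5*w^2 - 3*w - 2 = -d + 5*w^2 + w*(1 - 5*d)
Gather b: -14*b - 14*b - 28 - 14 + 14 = -28*b - 28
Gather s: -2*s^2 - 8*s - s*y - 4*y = -2*s^2 + s*(-y - 8) - 4*y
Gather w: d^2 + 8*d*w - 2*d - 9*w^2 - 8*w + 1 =d^2 - 2*d - 9*w^2 + w*(8*d - 8) + 1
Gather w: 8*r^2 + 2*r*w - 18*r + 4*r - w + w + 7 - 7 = 8*r^2 + 2*r*w - 14*r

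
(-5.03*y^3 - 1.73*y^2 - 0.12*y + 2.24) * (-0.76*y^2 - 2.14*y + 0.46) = 3.8228*y^5 + 12.079*y^4 + 1.4796*y^3 - 2.2414*y^2 - 4.8488*y + 1.0304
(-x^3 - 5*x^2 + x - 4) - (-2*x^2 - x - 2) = -x^3 - 3*x^2 + 2*x - 2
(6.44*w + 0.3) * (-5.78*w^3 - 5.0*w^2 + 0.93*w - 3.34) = -37.2232*w^4 - 33.934*w^3 + 4.4892*w^2 - 21.2306*w - 1.002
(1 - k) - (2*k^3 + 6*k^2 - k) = -2*k^3 - 6*k^2 + 1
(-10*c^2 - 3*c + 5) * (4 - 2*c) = 20*c^3 - 34*c^2 - 22*c + 20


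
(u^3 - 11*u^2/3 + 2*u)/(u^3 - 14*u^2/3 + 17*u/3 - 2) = u/(u - 1)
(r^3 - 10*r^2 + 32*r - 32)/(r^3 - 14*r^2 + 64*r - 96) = (r - 2)/(r - 6)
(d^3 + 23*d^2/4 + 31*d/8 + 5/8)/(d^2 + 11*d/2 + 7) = (8*d^3 + 46*d^2 + 31*d + 5)/(4*(2*d^2 + 11*d + 14))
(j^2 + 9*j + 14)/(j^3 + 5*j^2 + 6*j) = (j + 7)/(j*(j + 3))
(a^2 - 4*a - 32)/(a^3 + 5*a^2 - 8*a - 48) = (a - 8)/(a^2 + a - 12)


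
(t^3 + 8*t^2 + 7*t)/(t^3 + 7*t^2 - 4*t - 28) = t*(t + 1)/(t^2 - 4)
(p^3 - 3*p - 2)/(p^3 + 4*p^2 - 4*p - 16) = (p^2 + 2*p + 1)/(p^2 + 6*p + 8)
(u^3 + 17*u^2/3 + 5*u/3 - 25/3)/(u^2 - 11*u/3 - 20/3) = (-3*u^3 - 17*u^2 - 5*u + 25)/(-3*u^2 + 11*u + 20)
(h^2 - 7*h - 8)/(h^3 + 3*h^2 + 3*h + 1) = (h - 8)/(h^2 + 2*h + 1)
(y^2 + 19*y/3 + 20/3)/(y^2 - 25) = (y + 4/3)/(y - 5)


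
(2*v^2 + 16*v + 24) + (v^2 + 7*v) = 3*v^2 + 23*v + 24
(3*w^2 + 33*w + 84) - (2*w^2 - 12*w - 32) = w^2 + 45*w + 116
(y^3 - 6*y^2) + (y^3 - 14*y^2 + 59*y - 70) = 2*y^3 - 20*y^2 + 59*y - 70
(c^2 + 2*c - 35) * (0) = 0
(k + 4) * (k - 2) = k^2 + 2*k - 8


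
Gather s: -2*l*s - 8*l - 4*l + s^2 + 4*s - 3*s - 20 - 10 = -12*l + s^2 + s*(1 - 2*l) - 30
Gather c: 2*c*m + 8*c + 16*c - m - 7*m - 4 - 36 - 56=c*(2*m + 24) - 8*m - 96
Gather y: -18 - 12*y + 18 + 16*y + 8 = 4*y + 8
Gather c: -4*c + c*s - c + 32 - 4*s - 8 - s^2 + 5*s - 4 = c*(s - 5) - s^2 + s + 20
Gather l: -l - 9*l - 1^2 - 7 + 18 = 10 - 10*l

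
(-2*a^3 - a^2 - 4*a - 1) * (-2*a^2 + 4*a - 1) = 4*a^5 - 6*a^4 + 6*a^3 - 13*a^2 + 1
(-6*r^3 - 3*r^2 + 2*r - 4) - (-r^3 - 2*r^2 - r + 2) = -5*r^3 - r^2 + 3*r - 6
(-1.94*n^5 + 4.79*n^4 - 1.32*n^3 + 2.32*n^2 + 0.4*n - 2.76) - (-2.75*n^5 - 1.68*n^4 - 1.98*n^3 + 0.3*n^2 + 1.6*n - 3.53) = 0.81*n^5 + 6.47*n^4 + 0.66*n^3 + 2.02*n^2 - 1.2*n + 0.77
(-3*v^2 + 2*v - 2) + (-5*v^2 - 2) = -8*v^2 + 2*v - 4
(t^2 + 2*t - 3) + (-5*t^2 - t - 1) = -4*t^2 + t - 4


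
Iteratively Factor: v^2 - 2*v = (v)*(v - 2)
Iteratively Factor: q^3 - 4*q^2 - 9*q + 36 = (q + 3)*(q^2 - 7*q + 12) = (q - 3)*(q + 3)*(q - 4)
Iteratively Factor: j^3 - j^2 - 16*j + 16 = (j - 1)*(j^2 - 16) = (j - 4)*(j - 1)*(j + 4)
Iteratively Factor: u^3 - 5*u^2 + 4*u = (u - 1)*(u^2 - 4*u) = u*(u - 1)*(u - 4)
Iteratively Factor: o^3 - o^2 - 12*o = (o - 4)*(o^2 + 3*o) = o*(o - 4)*(o + 3)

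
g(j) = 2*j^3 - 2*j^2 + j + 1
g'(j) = 6*j^2 - 4*j + 1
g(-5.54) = -405.99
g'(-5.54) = 207.31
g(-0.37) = 0.25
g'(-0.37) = 3.30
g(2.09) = 12.61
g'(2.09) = 18.85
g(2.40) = 19.53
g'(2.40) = 25.96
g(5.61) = 296.78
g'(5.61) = 167.39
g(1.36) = 3.69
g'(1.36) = 6.66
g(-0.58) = -0.64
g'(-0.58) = 5.34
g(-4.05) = -168.72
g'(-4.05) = 115.62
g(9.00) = 1306.00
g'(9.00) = 451.00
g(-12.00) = -3755.00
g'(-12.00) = 913.00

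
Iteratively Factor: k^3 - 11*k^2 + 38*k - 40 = (k - 5)*(k^2 - 6*k + 8) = (k - 5)*(k - 4)*(k - 2)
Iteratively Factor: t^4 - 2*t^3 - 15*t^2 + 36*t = (t + 4)*(t^3 - 6*t^2 + 9*t) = (t - 3)*(t + 4)*(t^2 - 3*t) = (t - 3)^2*(t + 4)*(t)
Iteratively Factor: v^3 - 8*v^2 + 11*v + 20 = (v - 5)*(v^2 - 3*v - 4) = (v - 5)*(v - 4)*(v + 1)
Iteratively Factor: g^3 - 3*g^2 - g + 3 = (g - 3)*(g^2 - 1) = (g - 3)*(g - 1)*(g + 1)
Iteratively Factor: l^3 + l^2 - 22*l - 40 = (l + 4)*(l^2 - 3*l - 10) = (l + 2)*(l + 4)*(l - 5)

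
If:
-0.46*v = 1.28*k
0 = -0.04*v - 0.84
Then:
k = 7.55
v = -21.00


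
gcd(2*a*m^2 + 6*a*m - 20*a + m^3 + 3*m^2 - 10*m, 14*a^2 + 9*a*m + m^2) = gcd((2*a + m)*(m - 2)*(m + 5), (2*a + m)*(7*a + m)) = 2*a + m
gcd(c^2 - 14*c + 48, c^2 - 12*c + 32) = c - 8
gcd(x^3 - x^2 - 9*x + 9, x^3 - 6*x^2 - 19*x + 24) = x^2 + 2*x - 3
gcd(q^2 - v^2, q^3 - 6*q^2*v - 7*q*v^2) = q + v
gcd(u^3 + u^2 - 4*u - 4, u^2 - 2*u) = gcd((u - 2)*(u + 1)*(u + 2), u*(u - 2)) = u - 2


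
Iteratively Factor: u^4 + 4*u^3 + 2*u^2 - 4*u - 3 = (u + 1)*(u^3 + 3*u^2 - u - 3) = (u + 1)^2*(u^2 + 2*u - 3) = (u - 1)*(u + 1)^2*(u + 3)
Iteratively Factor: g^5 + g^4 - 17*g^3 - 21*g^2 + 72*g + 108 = (g + 2)*(g^4 - g^3 - 15*g^2 + 9*g + 54) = (g + 2)^2*(g^3 - 3*g^2 - 9*g + 27) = (g - 3)*(g + 2)^2*(g^2 - 9) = (g - 3)^2*(g + 2)^2*(g + 3)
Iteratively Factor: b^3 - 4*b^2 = (b - 4)*(b^2) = b*(b - 4)*(b)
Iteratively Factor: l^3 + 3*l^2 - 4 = (l + 2)*(l^2 + l - 2) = (l - 1)*(l + 2)*(l + 2)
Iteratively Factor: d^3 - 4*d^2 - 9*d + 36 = (d - 4)*(d^2 - 9) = (d - 4)*(d - 3)*(d + 3)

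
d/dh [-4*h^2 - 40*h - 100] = -8*h - 40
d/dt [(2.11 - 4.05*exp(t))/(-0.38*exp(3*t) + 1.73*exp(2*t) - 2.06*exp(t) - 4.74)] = (-3.078*exp(3*t) + 9.4119*exp(2*t) - 7.3006*exp(t) + 23.5436)*exp(t)/(0.1444*exp(6*t) - 1.3148*exp(5*t) + 4.5585*exp(4*t) - 3.5252*exp(3*t) - 12.1568*exp(2*t) + 19.5288*exp(t) + 22.4676)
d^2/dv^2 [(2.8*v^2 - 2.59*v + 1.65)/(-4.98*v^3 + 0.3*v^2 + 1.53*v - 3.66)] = (-138.88224*v^6 + 385.398216*v^5 - 642.2706*v^4 + 796.437252*v^3 - 510.394284*v^2 + 192.96414*v - 57.356766)/(123.505992*v^9 - 22.32036*v^8 - 112.489236*v^7 + 285.996312*v^6 + 1.751706*v^5 - 168.440634*v^4 + 206.628327*v^3 + 13.647042*v^2 - 61.485804*v + 49.027896)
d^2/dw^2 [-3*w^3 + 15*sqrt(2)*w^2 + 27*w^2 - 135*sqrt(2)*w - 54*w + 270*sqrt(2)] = -18*w + 30*sqrt(2) + 54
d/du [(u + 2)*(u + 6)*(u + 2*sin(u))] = (u + 2)*(u + 6)*(2*cos(u) + 1) + (u + 2)*(u + 2*sin(u)) + (u + 6)*(u + 2*sin(u))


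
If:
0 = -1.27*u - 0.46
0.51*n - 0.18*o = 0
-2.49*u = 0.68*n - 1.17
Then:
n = 3.05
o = 8.63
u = -0.36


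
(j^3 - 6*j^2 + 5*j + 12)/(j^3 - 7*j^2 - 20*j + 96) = (j^2 - 3*j - 4)/(j^2 - 4*j - 32)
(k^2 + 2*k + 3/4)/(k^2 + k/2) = (k + 3/2)/k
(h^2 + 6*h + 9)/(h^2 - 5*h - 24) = (h + 3)/(h - 8)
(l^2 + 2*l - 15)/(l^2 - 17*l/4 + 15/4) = 4*(l + 5)/(4*l - 5)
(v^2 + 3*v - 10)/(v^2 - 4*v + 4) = (v + 5)/(v - 2)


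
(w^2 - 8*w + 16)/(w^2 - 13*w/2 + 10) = 2*(w - 4)/(2*w - 5)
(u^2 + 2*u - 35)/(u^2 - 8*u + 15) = (u + 7)/(u - 3)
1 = 1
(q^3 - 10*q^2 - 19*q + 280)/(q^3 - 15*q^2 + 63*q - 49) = (q^2 - 3*q - 40)/(q^2 - 8*q + 7)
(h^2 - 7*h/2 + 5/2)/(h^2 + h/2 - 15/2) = (h - 1)/(h + 3)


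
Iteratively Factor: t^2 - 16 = (t + 4)*(t - 4)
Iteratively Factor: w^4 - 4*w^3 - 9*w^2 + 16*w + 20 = (w - 2)*(w^3 - 2*w^2 - 13*w - 10) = (w - 5)*(w - 2)*(w^2 + 3*w + 2) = (w - 5)*(w - 2)*(w + 1)*(w + 2)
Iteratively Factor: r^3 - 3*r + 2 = (r - 1)*(r^2 + r - 2) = (r - 1)*(r + 2)*(r - 1)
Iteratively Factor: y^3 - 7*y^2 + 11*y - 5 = (y - 1)*(y^2 - 6*y + 5) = (y - 5)*(y - 1)*(y - 1)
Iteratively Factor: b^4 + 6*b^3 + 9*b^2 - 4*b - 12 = (b + 2)*(b^3 + 4*b^2 + b - 6) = (b + 2)*(b + 3)*(b^2 + b - 2) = (b - 1)*(b + 2)*(b + 3)*(b + 2)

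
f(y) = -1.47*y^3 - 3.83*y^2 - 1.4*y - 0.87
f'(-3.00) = -18.11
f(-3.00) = 8.55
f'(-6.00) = -114.20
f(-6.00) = 187.17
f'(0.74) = -9.48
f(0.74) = -4.60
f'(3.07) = -66.48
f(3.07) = -83.80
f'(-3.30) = -24.15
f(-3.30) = 14.87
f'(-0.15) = -0.35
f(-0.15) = -0.74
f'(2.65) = -52.67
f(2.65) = -58.83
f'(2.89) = -60.37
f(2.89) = -72.39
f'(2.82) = -58.07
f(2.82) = -68.24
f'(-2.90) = -16.27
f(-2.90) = 6.83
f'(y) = -4.41*y^2 - 7.66*y - 1.4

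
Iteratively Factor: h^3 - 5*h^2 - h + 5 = (h + 1)*(h^2 - 6*h + 5) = (h - 1)*(h + 1)*(h - 5)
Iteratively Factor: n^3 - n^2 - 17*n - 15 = (n - 5)*(n^2 + 4*n + 3) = (n - 5)*(n + 3)*(n + 1)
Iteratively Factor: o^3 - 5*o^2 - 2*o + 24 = (o - 3)*(o^2 - 2*o - 8) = (o - 4)*(o - 3)*(o + 2)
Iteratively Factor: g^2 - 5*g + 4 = (g - 4)*(g - 1)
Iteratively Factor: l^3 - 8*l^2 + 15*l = (l)*(l^2 - 8*l + 15) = l*(l - 3)*(l - 5)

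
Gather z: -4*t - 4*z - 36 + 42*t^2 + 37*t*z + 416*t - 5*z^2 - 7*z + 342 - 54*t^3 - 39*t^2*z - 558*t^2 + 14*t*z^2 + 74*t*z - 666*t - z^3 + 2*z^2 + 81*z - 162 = -54*t^3 - 516*t^2 - 254*t - z^3 + z^2*(14*t - 3) + z*(-39*t^2 + 111*t + 70) + 144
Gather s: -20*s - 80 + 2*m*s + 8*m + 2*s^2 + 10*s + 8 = 8*m + 2*s^2 + s*(2*m - 10) - 72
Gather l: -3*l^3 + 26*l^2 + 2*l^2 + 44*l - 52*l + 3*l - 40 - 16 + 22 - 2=-3*l^3 + 28*l^2 - 5*l - 36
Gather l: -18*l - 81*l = -99*l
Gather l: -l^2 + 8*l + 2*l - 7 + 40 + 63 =-l^2 + 10*l + 96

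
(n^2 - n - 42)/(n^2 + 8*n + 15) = (n^2 - n - 42)/(n^2 + 8*n + 15)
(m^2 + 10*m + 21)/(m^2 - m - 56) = (m + 3)/(m - 8)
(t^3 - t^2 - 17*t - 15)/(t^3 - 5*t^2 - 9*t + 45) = (t + 1)/(t - 3)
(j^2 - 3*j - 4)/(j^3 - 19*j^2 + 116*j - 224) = (j + 1)/(j^2 - 15*j + 56)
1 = 1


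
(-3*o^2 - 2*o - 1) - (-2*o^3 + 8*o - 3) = 2*o^3 - 3*o^2 - 10*o + 2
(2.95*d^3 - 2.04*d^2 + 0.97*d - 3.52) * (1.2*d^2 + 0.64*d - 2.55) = 3.54*d^5 - 0.56*d^4 - 7.6641*d^3 + 1.5988*d^2 - 4.7263*d + 8.976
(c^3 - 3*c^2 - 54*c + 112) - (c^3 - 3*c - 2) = -3*c^2 - 51*c + 114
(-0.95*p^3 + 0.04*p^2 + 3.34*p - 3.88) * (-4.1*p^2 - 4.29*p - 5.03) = 3.895*p^5 + 3.9115*p^4 - 9.0871*p^3 + 1.3782*p^2 - 0.155000000000001*p + 19.5164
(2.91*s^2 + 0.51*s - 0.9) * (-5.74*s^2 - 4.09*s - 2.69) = -16.7034*s^4 - 14.8293*s^3 - 4.7478*s^2 + 2.3091*s + 2.421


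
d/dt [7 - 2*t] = -2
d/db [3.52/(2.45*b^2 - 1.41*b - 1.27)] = (4.9632 - 17.248*b)/(-2.45*b^2 + 1.41*b + 1.27)^2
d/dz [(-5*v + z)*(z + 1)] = -5*v + 2*z + 1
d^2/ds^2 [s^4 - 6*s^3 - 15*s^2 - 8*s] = 12*s^2 - 36*s - 30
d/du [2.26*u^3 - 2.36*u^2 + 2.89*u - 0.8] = 6.78*u^2 - 4.72*u + 2.89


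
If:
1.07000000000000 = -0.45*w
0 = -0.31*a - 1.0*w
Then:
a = 7.67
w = -2.38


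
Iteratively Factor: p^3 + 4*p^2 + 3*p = (p + 1)*(p^2 + 3*p) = p*(p + 1)*(p + 3)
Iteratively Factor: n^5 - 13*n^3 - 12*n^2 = (n + 1)*(n^4 - n^3 - 12*n^2) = (n + 1)*(n + 3)*(n^3 - 4*n^2) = n*(n + 1)*(n + 3)*(n^2 - 4*n) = n*(n - 4)*(n + 1)*(n + 3)*(n)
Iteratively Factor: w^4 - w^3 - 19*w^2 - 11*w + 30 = (w + 2)*(w^3 - 3*w^2 - 13*w + 15) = (w - 5)*(w + 2)*(w^2 + 2*w - 3) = (w - 5)*(w - 1)*(w + 2)*(w + 3)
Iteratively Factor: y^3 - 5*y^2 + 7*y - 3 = (y - 1)*(y^2 - 4*y + 3) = (y - 1)^2*(y - 3)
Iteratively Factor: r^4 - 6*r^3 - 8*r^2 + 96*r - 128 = (r + 4)*(r^3 - 10*r^2 + 32*r - 32) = (r - 2)*(r + 4)*(r^2 - 8*r + 16) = (r - 4)*(r - 2)*(r + 4)*(r - 4)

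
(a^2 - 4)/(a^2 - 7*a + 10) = (a + 2)/(a - 5)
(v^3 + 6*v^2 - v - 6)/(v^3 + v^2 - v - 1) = (v + 6)/(v + 1)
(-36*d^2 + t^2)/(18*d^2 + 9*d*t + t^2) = (-6*d + t)/(3*d + t)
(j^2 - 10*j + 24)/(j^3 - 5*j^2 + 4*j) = (j - 6)/(j*(j - 1))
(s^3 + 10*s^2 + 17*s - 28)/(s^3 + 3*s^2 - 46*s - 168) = (s^2 + 6*s - 7)/(s^2 - s - 42)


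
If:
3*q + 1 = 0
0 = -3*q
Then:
No Solution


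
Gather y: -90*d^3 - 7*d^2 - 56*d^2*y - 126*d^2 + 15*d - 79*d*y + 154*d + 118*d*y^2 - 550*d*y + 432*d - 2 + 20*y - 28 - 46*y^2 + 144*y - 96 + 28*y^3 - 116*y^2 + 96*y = -90*d^3 - 133*d^2 + 601*d + 28*y^3 + y^2*(118*d - 162) + y*(-56*d^2 - 629*d + 260) - 126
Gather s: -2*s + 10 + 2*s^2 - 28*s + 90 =2*s^2 - 30*s + 100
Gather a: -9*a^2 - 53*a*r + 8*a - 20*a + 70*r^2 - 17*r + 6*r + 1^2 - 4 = -9*a^2 + a*(-53*r - 12) + 70*r^2 - 11*r - 3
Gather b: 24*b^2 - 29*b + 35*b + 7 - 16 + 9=24*b^2 + 6*b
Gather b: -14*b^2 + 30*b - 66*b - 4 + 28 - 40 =-14*b^2 - 36*b - 16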